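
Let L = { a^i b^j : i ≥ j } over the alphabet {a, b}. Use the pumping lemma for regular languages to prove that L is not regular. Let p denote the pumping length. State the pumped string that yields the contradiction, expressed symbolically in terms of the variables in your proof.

a^{p-k} b^p

Assume L is regular; let p be its pumping constant.
Choose w = a^p b^p ∈ L, with |w| = 2p ≥ p.
By the pumping lemma, w = xyz with |xy| ≤ p and |y| ≥ 1.
The first p characters of w are a's, so xy (and hence y) consists only of a's. Write y = a^k, 1 ≤ k ≤ p.
Consider xy^0z = xz = a^{p-k} b^p. Since k ≥ 1, the a-count p-k is less than p, so i ≥ j fails; thus xz ∉ L.
Contradiction. Therefore L is not regular.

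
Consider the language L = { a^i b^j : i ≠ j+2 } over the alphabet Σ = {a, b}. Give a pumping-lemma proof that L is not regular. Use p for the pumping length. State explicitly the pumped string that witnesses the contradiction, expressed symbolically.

Suppose for contradiction that L is regular, and let p be the pumping length.
Choose w = a^p b^{p+p!-2}. Since p ≠ (p+p!-2)+2 = p+p!, w ∈ L; and |w| ≥ p.
Write w = xyz as guaranteed by the lemma, with |xy| ≤ p and |y| > 0.
Because |xy| ≤ p and w begins with p copies of a, we have y = a^k with 1 ≤ k ≤ p.
Since 1 ≤ k ≤ p, k divides p!; set t = 1 + p!/k. Then xy^t z has p + (p!/k)·k = p + p! copies of a. Now the a-count is p+p! and (b-count)+2 = (p+p!-2)+2 = p+p!, so i ≠ j+2 fails. So xy^t z = a^{p+p!} b^{p+p!-2} ∉ L.
Contradiction. Therefore L is not regular.

a^{p+p!} b^{p+p!-2}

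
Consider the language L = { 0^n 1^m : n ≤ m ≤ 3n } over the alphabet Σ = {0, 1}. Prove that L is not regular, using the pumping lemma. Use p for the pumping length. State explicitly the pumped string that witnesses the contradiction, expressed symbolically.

0^{p+k} 1^p

Assume L is regular. Let p be the pumping length given by the pumping lemma.
Take w = 0^p 1^p ∈ L (since p ≤ p ≤ 3p), with |w| = 2p ≥ p.
By the pumping lemma, w = xyz with |xy| ≤ p and y is nonempty.
Because |xy| ≤ p and w begins with p copies of 0, we have y = 0^k with 1 ≤ k ≤ p.
Pump with i = 2: xy^2z = 0^{p+k} 1^p. Now n = p+k > p = m, so the condition n ≤ m fails. Thus xy^2z ∉ L.
This is a contradiction; hence L is not regular.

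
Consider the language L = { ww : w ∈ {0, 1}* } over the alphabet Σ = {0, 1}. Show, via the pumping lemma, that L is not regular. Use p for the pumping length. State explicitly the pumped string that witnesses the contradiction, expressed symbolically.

Toward a contradiction, assume L is regular with pumping length p.
Take w = 0^p 1^p 0^p 1^p = uu where u = 0^p1^p; then w ∈ L and |w| = 4p ≥ p.
Write w = xyz as guaranteed by the lemma, with |xy| ≤ p and |y| > 0.
Since the first p symbols of w are all 0's and |xy| ≤ p, y lies entirely in the leading 0-block: y = 0^k for some k with 1 ≤ k ≤ p.
Pump with i = 2: xy^2z = 0^{p+k} 1^p 0^p 1^p, of length 4p+k. Suppose this equals vv. The string starts with 0 and ends with 1, so v does too; thus the boundary between the two copies of v is a 1→0 transition. There is exactly one such transition, at position 2p+k, so |v| = 2p+k and |vv| = 4p+2k ≠ 4p+k since k ≥ 1. So xy^2z ∉ L.
This is a contradiction; hence L is not regular.

0^{p+k} 1^p 0^p 1^p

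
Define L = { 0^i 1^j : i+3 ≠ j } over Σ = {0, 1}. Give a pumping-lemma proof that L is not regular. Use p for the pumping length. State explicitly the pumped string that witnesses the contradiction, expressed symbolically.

Toward a contradiction, assume L is regular with pumping length p.
Choose w = 0^p 1^{p+p!+3}. Since p ≠ (p+p!+3)-3 = p+p!, w ∈ L; and |w| ≥ p.
The pumping lemma gives a decomposition w = xyz where |xy| ≤ p and |y| > 0.
The first p characters of w are 0's, so xy (and hence y) consists only of 0's. Write y = 0^k, 1 ≤ k ≤ p.
Since 1 ≤ k ≤ p, k divides p!; set t = 1 + p!/k. Then xy^t z has p + (p!/k)·k = p + p! copies of 0. Now the 0-count is p+p! and (1-count)-3 = (p+p!+3)-3 = p+p!, so i+3 ≠ j fails. So xy^t z = 0^{p+p!} 1^{p+p!+3} ∉ L.
Contradiction. Therefore L is not regular.

0^{p+p!} 1^{p+p!+3}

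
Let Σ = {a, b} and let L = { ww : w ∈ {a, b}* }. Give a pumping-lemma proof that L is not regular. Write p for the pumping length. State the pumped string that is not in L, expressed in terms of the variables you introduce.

Assume L is regular. Let p be the pumping length given by the pumping lemma.
Take w = a^p b^p a^p b^p = uu where u = a^pb^p; then w ∈ L and |w| = 4p ≥ p.
By the pumping lemma, w = xyz with |xy| ≤ p and |y| > 0.
Since the first p symbols of w are all a's and |xy| ≤ p, y lies entirely in the leading a-block: y = a^k for some k with 1 ≤ k ≤ p.
Pump with i = 2: xy^2z = a^{p+k} b^p a^p b^p, of length 4p+k. Suppose this equals vv. The string starts with a and ends with b, so v does too; thus the boundary between the two copies of v is a b→a transition. There is exactly one such transition, at position 2p+k, so |v| = 2p+k and |vv| = 4p+2k ≠ 4p+k since k ≥ 1. So xy^2z ∉ L.
This is a contradiction; hence L is not regular.

a^{p+k} b^p a^p b^p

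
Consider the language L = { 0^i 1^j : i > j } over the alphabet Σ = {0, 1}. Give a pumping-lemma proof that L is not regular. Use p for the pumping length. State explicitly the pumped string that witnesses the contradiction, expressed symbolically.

Toward a contradiction, assume L is regular with pumping length p.
Choose w = 0^{p+1} 1^p ∈ L, with |w| = 2p+1 ≥ p.
By the pumping lemma, w = xyz with |xy| ≤ p and y is nonempty.
The first p characters of w are 0's, so xy (and hence y) consists only of 0's. Write y = 0^k, 1 ≤ k ≤ p.
Consider xy^0z = xz = 0^{p+1-k} 1^p. Since k ≥ 1, the 0-count p+1-k is at most p, so i > j fails; thus xz ∉ L.
This contradicts the pumping lemma, so L is not regular.

0^{p+1-k} 1^p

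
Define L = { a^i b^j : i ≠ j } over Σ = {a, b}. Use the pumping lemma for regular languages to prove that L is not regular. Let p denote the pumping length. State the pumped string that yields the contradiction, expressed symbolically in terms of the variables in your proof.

a^{p+p!} b^{p+p!}

Toward a contradiction, assume L is regular with pumping length p.
Choose w = a^p b^{p+p!}. Since p ≠ p+p!, w ∈ L; and |w| ≥ p.
Write w = xyz as guaranteed by the lemma, with |xy| ≤ p and |y| ≥ 1.
The first p characters of w are a's, so xy (and hence y) consists only of a's. Write y = a^k, 1 ≤ k ≤ p.
Since 1 ≤ k ≤ p, k divides p!; set t = 1 + p!/k. Then xy^t z has p + (p!/k)·k = p + p! copies of a. Now the a-count equals the b-count, so i ≠ j fails. So xy^t z = a^{p+p!} b^{p+p!} ∉ L.
This contradicts the pumping lemma, so L is not regular.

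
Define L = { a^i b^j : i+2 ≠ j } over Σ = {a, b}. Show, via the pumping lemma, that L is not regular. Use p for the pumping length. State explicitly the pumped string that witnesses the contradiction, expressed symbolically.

a^{p+p!} b^{p+p!+2}

Toward a contradiction, assume L is regular with pumping length p.
Choose w = a^p b^{p+p!+2}. Since p ≠ (p+p!+2)-2 = p+p!, w ∈ L; and |w| ≥ p.
Write w = xyz as guaranteed by the lemma, with |xy| ≤ p and |y| > 0.
Because |xy| ≤ p and w begins with p copies of a, we have y = a^k with 1 ≤ k ≤ p.
Since 1 ≤ k ≤ p, k divides p!; set t = 1 + p!/k. Then xy^t z has p + (p!/k)·k = p + p! copies of a. Now the a-count is p+p! and (b-count)-2 = (p+p!+2)-2 = p+p!, so i+2 ≠ j fails. So xy^t z = a^{p+p!} b^{p+p!+2} ∉ L.
This contradicts the pumping lemma, so L is not regular.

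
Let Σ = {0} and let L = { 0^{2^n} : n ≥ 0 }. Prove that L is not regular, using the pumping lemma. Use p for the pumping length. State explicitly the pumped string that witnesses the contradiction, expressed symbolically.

Assume L is regular. Let p be the pumping length given by the pumping lemma.
Take w = 0^{2^p} ∈ L with |w| = 2^p ≥ p.
Write w = xyz as guaranteed by the lemma, with |xy| ≤ p and |y| ≥ 1.
Then y = 0^k for some k with 1 ≤ k ≤ p.
Pump with i = 2: xy^2z = 0^{2^p+k}. Since 1 ≤ k ≤ p < 2^p, we have 2^p < 2^p+k < 2^{p+1}, so 2^p+k is not a power of 2. So xy^2z ∉ L.
This contradicts the pumping lemma, so L is not regular.

0^{2^p+k}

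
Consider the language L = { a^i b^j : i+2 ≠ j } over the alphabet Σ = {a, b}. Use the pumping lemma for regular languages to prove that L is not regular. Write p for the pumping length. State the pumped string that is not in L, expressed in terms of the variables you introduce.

a^{p+p!} b^{p+p!+2}

Assume L is regular; let p be its pumping constant.
Choose w = a^p b^{p+p!+2}. Since p ≠ (p+p!+2)-2 = p+p!, w ∈ L; and |w| ≥ p.
By the pumping lemma, w = xyz with |xy| ≤ p and y is nonempty.
Because |xy| ≤ p and w begins with p copies of a, we have y = a^k with 1 ≤ k ≤ p.
Since 1 ≤ k ≤ p, k divides p!; set t = 1 + p!/k. Then xy^t z has p + (p!/k)·k = p + p! copies of a. Now the a-count is p+p! and (b-count)-2 = (p+p!+2)-2 = p+p!, so i+2 ≠ j fails. So xy^t z = a^{p+p!} b^{p+p!+2} ∉ L.
This contradicts the pumping lemma, so L is not regular.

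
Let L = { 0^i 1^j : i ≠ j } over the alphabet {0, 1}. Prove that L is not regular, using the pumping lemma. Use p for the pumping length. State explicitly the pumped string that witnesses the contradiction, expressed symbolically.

Assume L is regular. Let p be the pumping length given by the pumping lemma.
Choose w = 0^p 1^{p+p!}. Since p ≠ p+p!, w ∈ L; and |w| ≥ p.
The pumping lemma gives a decomposition w = xyz where |xy| ≤ p and y is nonempty.
Since the first p symbols of w are all 0's and |xy| ≤ p, y lies entirely in the leading 0-block: y = 0^k for some k with 1 ≤ k ≤ p.
Since 1 ≤ k ≤ p, k divides p!; set t = 1 + p!/k. Then xy^t z has p + (p!/k)·k = p + p! copies of 0. Now the 0-count equals the 1-count, so i ≠ j fails. So xy^t z = 0^{p+p!} 1^{p+p!} ∉ L.
This is a contradiction; hence L is not regular.

0^{p+p!} 1^{p+p!}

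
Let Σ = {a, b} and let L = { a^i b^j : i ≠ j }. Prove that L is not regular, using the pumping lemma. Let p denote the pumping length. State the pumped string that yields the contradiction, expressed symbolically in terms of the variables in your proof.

Assume L is regular; let p be its pumping constant.
Choose w = a^p b^{p+p!}. Since p ≠ p+p!, w ∈ L; and |w| ≥ p.
By the pumping lemma, w = xyz with |xy| ≤ p and y is nonempty.
The first p characters of w are a's, so xy (and hence y) consists only of a's. Write y = a^k, 1 ≤ k ≤ p.
Since 1 ≤ k ≤ p, k divides p!; set t = 1 + p!/k. Then xy^t z has p + (p!/k)·k = p + p! copies of a. Now the a-count equals the b-count, so i ≠ j fails. So xy^t z = a^{p+p!} b^{p+p!} ∉ L.
Contradiction. Therefore L is not regular.

a^{p+p!} b^{p+p!}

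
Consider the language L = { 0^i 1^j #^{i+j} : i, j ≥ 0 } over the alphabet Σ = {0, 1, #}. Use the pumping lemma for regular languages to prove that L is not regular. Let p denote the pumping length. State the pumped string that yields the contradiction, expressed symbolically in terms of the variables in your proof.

Suppose for contradiction that L is regular, and let p be the pumping length.
Take w = 0^p 1^p #^{2p} ∈ L (with i=j=p, i+j=2p), |w| = 4p ≥ p.
The pumping lemma gives a decomposition w = xyz where |xy| ≤ p and |y| > 0.
The first p characters of w are 0's, so xy (and hence y) consists only of 0's. Write y = 0^k, 1 ≤ k ≤ p.
Consider xy^2z = 0^{p+k} 1^p #^{2p}. Now the 0- and 1-counts sum to 2p+k, but the #-count is 2p ≠ 2p+k. So xy^2z ∉ L.
This contradicts the pumping lemma, so L is not regular.

0^{p+k} 1^p #^{2p}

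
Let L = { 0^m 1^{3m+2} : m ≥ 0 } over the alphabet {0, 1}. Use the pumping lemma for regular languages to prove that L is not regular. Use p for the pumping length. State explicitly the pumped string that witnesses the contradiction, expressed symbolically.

0^{p+k} 1^{3p+2}

Assume L is regular; let p be its pumping constant.
Choose w = 0^p 1^{3p+2}, which is in L with |w| = 4p+2 ≥ p.
The pumping lemma gives a decomposition w = xyz where |xy| ≤ p and y is nonempty.
Since the first p symbols of w are all 0's and |xy| ≤ p, y lies entirely in the leading 0-block: y = 0^k for some k with 1 ≤ k ≤ p.
Pump with i = 2: xy^2z = 0^{p+k} 1^{3p+2}. For this to lie in L we would need 3p+2 = 3(p+k)+2, which forces k = 0. But k ≥ 1, so xy^2z ∉ L.
This contradicts the pumping lemma, so L is not regular.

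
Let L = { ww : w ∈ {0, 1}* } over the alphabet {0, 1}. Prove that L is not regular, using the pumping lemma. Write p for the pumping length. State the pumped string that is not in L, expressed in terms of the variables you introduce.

Suppose for contradiction that L is regular, and let p be the pumping length.
Take w = 0^p 1^p 0^p 1^p = uu where u = 0^p1^p; then w ∈ L and |w| = 4p ≥ p.
Write w = xyz as guaranteed by the lemma, with |xy| ≤ p and |y| > 0.
Since the first p symbols of w are all 0's and |xy| ≤ p, y lies entirely in the leading 0-block: y = 0^k for some k with 1 ≤ k ≤ p.
Pump with i = 2: xy^2z = 0^{p+k} 1^p 0^p 1^p, of length 4p+k. Suppose this equals vv. The string starts with 0 and ends with 1, so v does too; thus the boundary between the two copies of v is a 1→0 transition. There is exactly one such transition, at position 2p+k, so |v| = 2p+k and |vv| = 4p+2k ≠ 4p+k since k ≥ 1. So xy^2z ∉ L.
This contradicts the pumping lemma, so L is not regular.

0^{p+k} 1^p 0^p 1^p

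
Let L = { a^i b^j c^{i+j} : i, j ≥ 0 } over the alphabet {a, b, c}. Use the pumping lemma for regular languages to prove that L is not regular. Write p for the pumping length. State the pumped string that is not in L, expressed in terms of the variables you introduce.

a^{p+k} b^p c^{2p}

Suppose for contradiction that L is regular, and let p be the pumping length.
Take w = a^p b^p c^{2p} ∈ L (with i=j=p, i+j=2p), |w| = 4p ≥ p.
The pumping lemma gives a decomposition w = xyz where |xy| ≤ p and y is nonempty.
Because |xy| ≤ p and w begins with p copies of a, we have y = a^k with 1 ≤ k ≤ p.
Consider xy^2z = a^{p+k} b^p c^{2p}. Now the a- and b-counts sum to 2p+k, but the c-count is 2p ≠ 2p+k. So xy^2z ∉ L.
Contradiction. Therefore L is not regular.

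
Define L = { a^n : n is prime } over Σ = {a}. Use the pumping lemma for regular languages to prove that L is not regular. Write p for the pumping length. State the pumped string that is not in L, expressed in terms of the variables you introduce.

Assume L is regular. Let p be the pumping length given by the pumping lemma.
Let q be a prime with q ≥ p+2 (infinitely many primes exist), and take w = a^q ∈ L with |w| = q ≥ p.
The pumping lemma gives a decomposition w = xyz where |xy| ≤ p and y is nonempty.
Then y = a^k for some k with 1 ≤ k ≤ p.
Since 1 ≤ k ≤ p, |xz| = q-k. Pump with i = q+1: |xy^{q+1}z| = (q-k)+(q+1)k = q+qk = q(1+k), which is composite (both factors ≥ 2). So xy^{q+1}z = a^{q(1+k)} ∉ L.
This is a contradiction; hence L is not regular.

a^{q(1+k)}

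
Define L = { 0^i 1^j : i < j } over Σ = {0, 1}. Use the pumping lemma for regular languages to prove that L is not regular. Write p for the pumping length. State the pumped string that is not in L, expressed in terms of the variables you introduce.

0^{p+k} 1^{p+1}

Suppose for contradiction that L is regular, and let p be the pumping length.
Choose w = 0^p 1^{p+1} ∈ L, with |w| = 2p+1 ≥ p.
The pumping lemma gives a decomposition w = xyz where |xy| ≤ p and |y| ≥ 1.
Because |xy| ≤ p and w begins with p copies of 0, we have y = 0^k with 1 ≤ k ≤ p.
Consider xy^2z = 0^{p+k} 1^{p+1}. Since k ≥ 1, the 0-count p+k is at least p+1, so i < j fails; thus xy^2z ∉ L.
Contradiction. Therefore L is not regular.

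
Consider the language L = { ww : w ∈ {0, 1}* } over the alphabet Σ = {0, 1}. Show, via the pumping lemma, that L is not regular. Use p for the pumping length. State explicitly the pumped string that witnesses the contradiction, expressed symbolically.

0^{p+k} 1^p 0^p 1^p

Assume L is regular. Let p be the pumping length given by the pumping lemma.
Take w = 0^p 1^p 0^p 1^p = uu where u = 0^p1^p; then w ∈ L and |w| = 4p ≥ p.
Write w = xyz as guaranteed by the lemma, with |xy| ≤ p and |y| > 0.
Since the first p symbols of w are all 0's and |xy| ≤ p, y lies entirely in the leading 0-block: y = 0^k for some k with 1 ≤ k ≤ p.
Pump with i = 2: xy^2z = 0^{p+k} 1^p 0^p 1^p, of length 4p+k. Suppose this equals vv. The string starts with 0 and ends with 1, so v does too; thus the boundary between the two copies of v is a 1→0 transition. There is exactly one such transition, at position 2p+k, so |v| = 2p+k and |vv| = 4p+2k ≠ 4p+k since k ≥ 1. So xy^2z ∉ L.
This contradicts the pumping lemma, so L is not regular.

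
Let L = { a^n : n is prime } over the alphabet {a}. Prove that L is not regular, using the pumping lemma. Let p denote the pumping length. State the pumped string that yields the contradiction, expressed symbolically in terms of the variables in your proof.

a^{q(1+k)}

Suppose for contradiction that L is regular, and let p be the pumping length.
Let q be a prime with q ≥ p+2 (infinitely many primes exist), and take w = a^q ∈ L with |w| = q ≥ p.
The pumping lemma gives a decomposition w = xyz where |xy| ≤ p and |y| ≥ 1.
Then y = a^k for some k with 1 ≤ k ≤ p.
Since 1 ≤ k ≤ p, |xz| = q-k. Pump with i = q+1: |xy^{q+1}z| = (q-k)+(q+1)k = q+qk = q(1+k), which is composite (both factors ≥ 2). So xy^{q+1}z = a^{q(1+k)} ∉ L.
This is a contradiction; hence L is not regular.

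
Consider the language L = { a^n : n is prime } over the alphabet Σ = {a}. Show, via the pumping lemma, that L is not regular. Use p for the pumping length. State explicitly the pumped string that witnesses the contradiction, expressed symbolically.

Assume L is regular; let p be its pumping constant.
Let q be a prime with q ≥ p+2 (infinitely many primes exist), and take w = a^q ∈ L with |w| = q ≥ p.
Write w = xyz as guaranteed by the lemma, with |xy| ≤ p and y is nonempty.
Then y = a^k for some k with 1 ≤ k ≤ p.
Since 1 ≤ k ≤ p, |xz| = q-k. Pump with i = q+1: |xy^{q+1}z| = (q-k)+(q+1)k = q+qk = q(1+k), which is composite (both factors ≥ 2). So xy^{q+1}z = a^{q(1+k)} ∉ L.
This is a contradiction; hence L is not regular.

a^{q(1+k)}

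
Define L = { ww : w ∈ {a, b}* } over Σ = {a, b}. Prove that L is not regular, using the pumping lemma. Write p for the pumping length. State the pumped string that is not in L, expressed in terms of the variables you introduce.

a^{p+k} b^p a^p b^p

Suppose for contradiction that L is regular, and let p be the pumping length.
Take w = a^p b^p a^p b^p = uu where u = a^pb^p; then w ∈ L and |w| = 4p ≥ p.
The pumping lemma gives a decomposition w = xyz where |xy| ≤ p and |y| ≥ 1.
The first p characters of w are a's, so xy (and hence y) consists only of a's. Write y = a^k, 1 ≤ k ≤ p.
Pump with i = 2: xy^2z = a^{p+k} b^p a^p b^p, of length 4p+k. Suppose this equals vv. The string starts with a and ends with b, so v does too; thus the boundary between the two copies of v is a b→a transition. There is exactly one such transition, at position 2p+k, so |v| = 2p+k and |vv| = 4p+2k ≠ 4p+k since k ≥ 1. So xy^2z ∉ L.
Contradiction. Therefore L is not regular.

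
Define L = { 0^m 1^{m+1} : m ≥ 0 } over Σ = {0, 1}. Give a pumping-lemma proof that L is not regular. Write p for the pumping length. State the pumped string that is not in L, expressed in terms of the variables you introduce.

0^{p+k} 1^{p+1}

Toward a contradiction, assume L is regular with pumping length p.
Take w = 0^p 1^{p+1}. Then w ∈ L and |w| = 2p+1 ≥ p.
The pumping lemma gives a decomposition w = xyz where |xy| ≤ p and |y| > 0.
The first p characters of w are 0's, so xy (and hence y) consists only of 0's. Write y = 0^k, 1 ≤ k ≤ p.
Pump with i = 2: xy^2z = 0^{p+k} 1^{p+1}. For this to lie in L we would need p+1 = (p+k)+1, which forces k = 0. But k ≥ 1, so xy^2z ∉ L.
This contradicts the pumping lemma, so L is not regular.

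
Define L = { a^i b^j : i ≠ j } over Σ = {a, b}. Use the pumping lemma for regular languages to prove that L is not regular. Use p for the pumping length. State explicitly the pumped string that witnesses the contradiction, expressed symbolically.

a^{p+p!} b^{p+p!}

Suppose for contradiction that L is regular, and let p be the pumping length.
Choose w = a^p b^{p+p!}. Since p ≠ p+p!, w ∈ L; and |w| ≥ p.
Write w = xyz as guaranteed by the lemma, with |xy| ≤ p and y is nonempty.
The first p characters of w are a's, so xy (and hence y) consists only of a's. Write y = a^k, 1 ≤ k ≤ p.
Since 1 ≤ k ≤ p, k divides p!; set t = 1 + p!/k. Then xy^t z has p + (p!/k)·k = p + p! copies of a. Now the a-count equals the b-count, so i ≠ j fails. So xy^t z = a^{p+p!} b^{p+p!} ∉ L.
Contradiction. Therefore L is not regular.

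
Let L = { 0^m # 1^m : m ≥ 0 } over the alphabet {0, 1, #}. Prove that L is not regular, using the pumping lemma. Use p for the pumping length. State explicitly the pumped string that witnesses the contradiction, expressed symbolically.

0^{p+k} # 1^p

Toward a contradiction, assume L is regular with pumping length p.
Take w = 0^p # 1^p ∈ L with |w| = 2p+1 ≥ p.
Write w = xyz as guaranteed by the lemma, with |xy| ≤ p and |y| ≥ 1.
Since the first p symbols of w are all 0's and |xy| ≤ p, y lies entirely in the leading 0-block: y = 0^k for some k with 1 ≤ k ≤ p.
Pump with i = 2: xy^2z = 0^{p+k} # 1^p, which would require p+k = p. But k ≥ 1, so xy^2z ∉ L.
This contradicts the pumping lemma, so L is not regular.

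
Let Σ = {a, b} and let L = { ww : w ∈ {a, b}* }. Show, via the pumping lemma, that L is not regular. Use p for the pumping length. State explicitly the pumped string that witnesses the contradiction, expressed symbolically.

a^{p+k} b^p a^p b^p

Assume L is regular. Let p be the pumping length given by the pumping lemma.
Take w = a^p b^p a^p b^p = uu where u = a^pb^p; then w ∈ L and |w| = 4p ≥ p.
The pumping lemma gives a decomposition w = xyz where |xy| ≤ p and |y| > 0.
Because |xy| ≤ p and w begins with p copies of a, we have y = a^k with 1 ≤ k ≤ p.
Pump with i = 2: xy^2z = a^{p+k} b^p a^p b^p, of length 4p+k. Suppose this equals vv. The string starts with a and ends with b, so v does too; thus the boundary between the two copies of v is a b→a transition. There is exactly one such transition, at position 2p+k, so |v| = 2p+k and |vv| = 4p+2k ≠ 4p+k since k ≥ 1. So xy^2z ∉ L.
This is a contradiction; hence L is not regular.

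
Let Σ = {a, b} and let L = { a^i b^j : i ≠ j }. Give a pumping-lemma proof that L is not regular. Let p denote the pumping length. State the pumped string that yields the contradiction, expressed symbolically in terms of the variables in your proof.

Suppose for contradiction that L is regular, and let p be the pumping length.
Choose w = a^p b^{p+p!}. Since p ≠ p+p!, w ∈ L; and |w| ≥ p.
The pumping lemma gives a decomposition w = xyz where |xy| ≤ p and |y| ≥ 1.
Because |xy| ≤ p and w begins with p copies of a, we have y = a^k with 1 ≤ k ≤ p.
Since 1 ≤ k ≤ p, k divides p!; set t = 1 + p!/k. Then xy^t z has p + (p!/k)·k = p + p! copies of a. Now the a-count equals the b-count, so i ≠ j fails. So xy^t z = a^{p+p!} b^{p+p!} ∉ L.
This contradicts the pumping lemma, so L is not regular.

a^{p+p!} b^{p+p!}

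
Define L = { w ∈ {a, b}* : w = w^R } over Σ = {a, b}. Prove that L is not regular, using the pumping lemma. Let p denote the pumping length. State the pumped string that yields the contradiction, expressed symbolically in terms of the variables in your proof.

a^{p+k} b a^p

Assume L is regular; let p be its pumping constant.
Take w = a^p b a^p, a palindrome of length 2p+1 ≥ p.
By the pumping lemma, w = xyz with |xy| ≤ p and y is nonempty.
The first p characters of w are a's, so xy (and hence y) consists only of a's. Write y = a^k, 1 ≤ k ≤ p.
Pump with i = 2: xy^2z = a^{p+k} b a^p. Its reverse is a^p b a^{p+k}, which differs from xy^2z since k ≥ 1. So xy^2z is not a palindrome and xy^2z ∉ L.
This is a contradiction; hence L is not regular.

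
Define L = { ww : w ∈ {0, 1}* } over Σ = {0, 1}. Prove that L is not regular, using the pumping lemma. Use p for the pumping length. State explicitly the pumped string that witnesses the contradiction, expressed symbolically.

Toward a contradiction, assume L is regular with pumping length p.
Take w = 0^p 1^p 0^p 1^p = uu where u = 0^p1^p; then w ∈ L and |w| = 4p ≥ p.
By the pumping lemma, w = xyz with |xy| ≤ p and |y| ≥ 1.
Because |xy| ≤ p and w begins with p copies of 0, we have y = 0^k with 1 ≤ k ≤ p.
Pump with i = 2: xy^2z = 0^{p+k} 1^p 0^p 1^p, of length 4p+k. Suppose this equals vv. The string starts with 0 and ends with 1, so v does too; thus the boundary between the two copies of v is a 1→0 transition. There is exactly one such transition, at position 2p+k, so |v| = 2p+k and |vv| = 4p+2k ≠ 4p+k since k ≥ 1. So xy^2z ∉ L.
This is a contradiction; hence L is not regular.

0^{p+k} 1^p 0^p 1^p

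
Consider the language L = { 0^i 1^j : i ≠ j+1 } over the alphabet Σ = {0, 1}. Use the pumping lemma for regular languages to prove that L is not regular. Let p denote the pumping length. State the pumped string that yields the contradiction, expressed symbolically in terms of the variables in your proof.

0^{p+p!} 1^{p+p!-1}

Assume L is regular. Let p be the pumping length given by the pumping lemma.
Choose w = 0^p 1^{p+p!-1}. Since p ≠ (p+p!-1)+1 = p+p!, w ∈ L; and |w| ≥ p.
Write w = xyz as guaranteed by the lemma, with |xy| ≤ p and y is nonempty.
Since the first p symbols of w are all 0's and |xy| ≤ p, y lies entirely in the leading 0-block: y = 0^k for some k with 1 ≤ k ≤ p.
Since 1 ≤ k ≤ p, k divides p!; set t = 1 + p!/k. Then xy^t z has p + (p!/k)·k = p + p! copies of 0. Now the 0-count is p+p! and (1-count)+1 = (p+p!-1)+1 = p+p!, so i ≠ j+1 fails. So xy^t z = 0^{p+p!} 1^{p+p!-1} ∉ L.
Contradiction. Therefore L is not regular.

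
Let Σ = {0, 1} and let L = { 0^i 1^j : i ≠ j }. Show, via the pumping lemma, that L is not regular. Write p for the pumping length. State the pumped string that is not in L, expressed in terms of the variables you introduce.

0^{p+p!} 1^{p+p!}

Toward a contradiction, assume L is regular with pumping length p.
Choose w = 0^p 1^{p+p!}. Since p ≠ p+p!, w ∈ L; and |w| ≥ p.
By the pumping lemma, w = xyz with |xy| ≤ p and |y| ≥ 1.
Since the first p symbols of w are all 0's and |xy| ≤ p, y lies entirely in the leading 0-block: y = 0^k for some k with 1 ≤ k ≤ p.
Since 1 ≤ k ≤ p, k divides p!; set t = 1 + p!/k. Then xy^t z has p + (p!/k)·k = p + p! copies of 0. Now the 0-count equals the 1-count, so i ≠ j fails. So xy^t z = 0^{p+p!} 1^{p+p!} ∉ L.
This contradicts the pumping lemma, so L is not regular.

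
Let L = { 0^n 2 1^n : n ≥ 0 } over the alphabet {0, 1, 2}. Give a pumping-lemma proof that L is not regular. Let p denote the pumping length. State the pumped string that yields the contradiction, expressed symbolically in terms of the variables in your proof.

Toward a contradiction, assume L is regular with pumping length p.
Take w = 0^p 2 1^p ∈ L with |w| = 2p+1 ≥ p.
The pumping lemma gives a decomposition w = xyz where |xy| ≤ p and y is nonempty.
Because |xy| ≤ p and w begins with p copies of 0, we have y = 0^k with 1 ≤ k ≤ p.
Pump with i = 2: xy^2z = 0^{p+k} 2 1^p, which would require p+k = p. But k ≥ 1, so xy^2z ∉ L.
This contradicts the pumping lemma, so L is not regular.

0^{p+k} 2 1^p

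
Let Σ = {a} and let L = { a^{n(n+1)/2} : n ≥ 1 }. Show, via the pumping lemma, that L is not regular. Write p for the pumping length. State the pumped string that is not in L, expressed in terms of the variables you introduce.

Assume L is regular. Let p be the pumping length given by the pumping lemma.
Take w = a^{p(p+1)/2} ∈ L with |w| = p(p+1)/2 ≥ p.
By the pumping lemma, w = xyz with |xy| ≤ p and |y| > 0.
Then y = a^k for some k with 1 ≤ k ≤ p.
Pump with i = 2: xy^2z = a^{p(p+1)/2+k}. Since 1 ≤ k ≤ p, p(p+1)/2 < p(p+1)/2+k ≤ p(p+1)/2+p < (p+1)(p+2)/2, so p(p+1)/2+k is strictly between consecutive triangular numbers. So xy^2z ∉ L.
Contradiction. Therefore L is not regular.

a^{p(p+1)/2+k}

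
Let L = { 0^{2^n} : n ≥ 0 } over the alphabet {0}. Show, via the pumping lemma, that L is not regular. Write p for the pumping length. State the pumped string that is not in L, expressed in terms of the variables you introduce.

Toward a contradiction, assume L is regular with pumping length p.
Take w = 0^{2^p} ∈ L with |w| = 2^p ≥ p.
Write w = xyz as guaranteed by the lemma, with |xy| ≤ p and |y| > 0.
Then y = 0^k for some k with 1 ≤ k ≤ p.
Pump with i = 2: xy^2z = 0^{2^p+k}. Since 1 ≤ k ≤ p < 2^p, we have 2^p < 2^p+k < 2^{p+1}, so 2^p+k is not a power of 2. So xy^2z ∉ L.
This is a contradiction; hence L is not regular.

0^{2^p+k}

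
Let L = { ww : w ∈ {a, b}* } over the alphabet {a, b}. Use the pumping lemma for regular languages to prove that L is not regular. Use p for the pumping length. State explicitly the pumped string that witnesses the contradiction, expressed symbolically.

Suppose for contradiction that L is regular, and let p be the pumping length.
Take w = a^p b^p a^p b^p = uu where u = a^pb^p; then w ∈ L and |w| = 4p ≥ p.
The pumping lemma gives a decomposition w = xyz where |xy| ≤ p and |y| > 0.
Since the first p symbols of w are all a's and |xy| ≤ p, y lies entirely in the leading a-block: y = a^k for some k with 1 ≤ k ≤ p.
Pump with i = 2: xy^2z = a^{p+k} b^p a^p b^p, of length 4p+k. Suppose this equals vv. The string starts with a and ends with b, so v does too; thus the boundary between the two copies of v is a b→a transition. There is exactly one such transition, at position 2p+k, so |v| = 2p+k and |vv| = 4p+2k ≠ 4p+k since k ≥ 1. So xy^2z ∉ L.
Contradiction. Therefore L is not regular.

a^{p+k} b^p a^p b^p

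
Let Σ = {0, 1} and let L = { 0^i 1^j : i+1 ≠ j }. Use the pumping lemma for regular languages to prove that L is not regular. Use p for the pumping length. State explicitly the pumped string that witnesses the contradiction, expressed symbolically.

Toward a contradiction, assume L is regular with pumping length p.
Choose w = 0^p 1^{p+p!+1}. Since p ≠ (p+p!+1)-1 = p+p!, w ∈ L; and |w| ≥ p.
The pumping lemma gives a decomposition w = xyz where |xy| ≤ p and |y| ≥ 1.
Because |xy| ≤ p and w begins with p copies of 0, we have y = 0^k with 1 ≤ k ≤ p.
Since 1 ≤ k ≤ p, k divides p!; set t = 1 + p!/k. Then xy^t z has p + (p!/k)·k = p + p! copies of 0. Now the 0-count is p+p! and (1-count)-1 = (p+p!+1)-1 = p+p!, so i+1 ≠ j fails. So xy^t z = 0^{p+p!} 1^{p+p!+1} ∉ L.
This contradicts the pumping lemma, so L is not regular.

0^{p+p!} 1^{p+p!+1}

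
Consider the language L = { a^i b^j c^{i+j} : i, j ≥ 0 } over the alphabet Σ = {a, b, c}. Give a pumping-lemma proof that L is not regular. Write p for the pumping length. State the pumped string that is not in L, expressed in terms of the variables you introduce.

Suppose for contradiction that L is regular, and let p be the pumping length.
Take w = a^p b^p c^{2p} ∈ L (with i=j=p, i+j=2p), |w| = 4p ≥ p.
By the pumping lemma, w = xyz with |xy| ≤ p and |y| > 0.
Because |xy| ≤ p and w begins with p copies of a, we have y = a^k with 1 ≤ k ≤ p.
Consider xy^2z = a^{p+k} b^p c^{2p}. Now the a- and b-counts sum to 2p+k, but the c-count is 2p ≠ 2p+k. So xy^2z ∉ L.
Contradiction. Therefore L is not regular.

a^{p+k} b^p c^{2p}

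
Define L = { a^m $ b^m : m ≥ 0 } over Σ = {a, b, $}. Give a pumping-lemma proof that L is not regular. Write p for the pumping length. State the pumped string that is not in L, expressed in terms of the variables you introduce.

a^{p+k} $ b^p

Assume L is regular. Let p be the pumping length given by the pumping lemma.
Take w = a^p $ b^p ∈ L with |w| = 2p+1 ≥ p.
Write w = xyz as guaranteed by the lemma, with |xy| ≤ p and |y| ≥ 1.
Since the first p symbols of w are all a's and |xy| ≤ p, y lies entirely in the leading a-block: y = a^k for some k with 1 ≤ k ≤ p.
Pump with i = 2: xy^2z = a^{p+k} $ b^p, which would require p+k = p. But k ≥ 1, so xy^2z ∉ L.
This is a contradiction; hence L is not regular.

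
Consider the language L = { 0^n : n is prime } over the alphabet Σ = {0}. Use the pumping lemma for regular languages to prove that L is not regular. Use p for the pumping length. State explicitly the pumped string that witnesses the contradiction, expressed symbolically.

Assume L is regular. Let p be the pumping length given by the pumping lemma.
Let q be a prime with q ≥ p+2 (infinitely many primes exist), and take w = 0^q ∈ L with |w| = q ≥ p.
The pumping lemma gives a decomposition w = xyz where |xy| ≤ p and |y| > 0.
Then y = 0^k for some k with 1 ≤ k ≤ p.
Since 1 ≤ k ≤ p, |xz| = q-k. Pump with i = q+1: |xy^{q+1}z| = (q-k)+(q+1)k = q+qk = q(1+k), which is composite (both factors ≥ 2). So xy^{q+1}z = 0^{q(1+k)} ∉ L.
This is a contradiction; hence L is not regular.

0^{q(1+k)}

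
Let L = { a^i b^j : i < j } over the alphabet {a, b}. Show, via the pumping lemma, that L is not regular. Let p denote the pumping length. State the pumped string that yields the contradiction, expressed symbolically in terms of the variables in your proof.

a^{p+k} b^{p+1}

Toward a contradiction, assume L is regular with pumping length p.
Choose w = a^p b^{p+1} ∈ L, with |w| = 2p+1 ≥ p.
By the pumping lemma, w = xyz with |xy| ≤ p and y is nonempty.
Because |xy| ≤ p and w begins with p copies of a, we have y = a^k with 1 ≤ k ≤ p.
Consider xy^2z = a^{p+k} b^{p+1}. Since k ≥ 1, the a-count p+k is at least p+1, so i < j fails; thus xy^2z ∉ L.
Contradiction. Therefore L is not regular.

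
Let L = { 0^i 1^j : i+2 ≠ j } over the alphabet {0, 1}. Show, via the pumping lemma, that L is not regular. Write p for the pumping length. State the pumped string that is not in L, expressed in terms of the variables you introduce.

Assume L is regular; let p be its pumping constant.
Choose w = 0^p 1^{p+p!+2}. Since p ≠ (p+p!+2)-2 = p+p!, w ∈ L; and |w| ≥ p.
The pumping lemma gives a decomposition w = xyz where |xy| ≤ p and |y| > 0.
Because |xy| ≤ p and w begins with p copies of 0, we have y = 0^k with 1 ≤ k ≤ p.
Since 1 ≤ k ≤ p, k divides p!; set t = 1 + p!/k. Then xy^t z has p + (p!/k)·k = p + p! copies of 0. Now the 0-count is p+p! and (1-count)-2 = (p+p!+2)-2 = p+p!, so i+2 ≠ j fails. So xy^t z = 0^{p+p!} 1^{p+p!+2} ∉ L.
Contradiction. Therefore L is not regular.

0^{p+p!} 1^{p+p!+2}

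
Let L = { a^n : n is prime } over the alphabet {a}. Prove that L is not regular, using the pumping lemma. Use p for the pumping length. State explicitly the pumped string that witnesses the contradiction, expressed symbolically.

a^{q(1+k)}

Assume L is regular. Let p be the pumping length given by the pumping lemma.
Let q be a prime with q ≥ p+2 (infinitely many primes exist), and take w = a^q ∈ L with |w| = q ≥ p.
The pumping lemma gives a decomposition w = xyz where |xy| ≤ p and |y| > 0.
Then y = a^k for some k with 1 ≤ k ≤ p.
Since 1 ≤ k ≤ p, |xz| = q-k. Pump with i = q+1: |xy^{q+1}z| = (q-k)+(q+1)k = q+qk = q(1+k), which is composite (both factors ≥ 2). So xy^{q+1}z = a^{q(1+k)} ∉ L.
This is a contradiction; hence L is not regular.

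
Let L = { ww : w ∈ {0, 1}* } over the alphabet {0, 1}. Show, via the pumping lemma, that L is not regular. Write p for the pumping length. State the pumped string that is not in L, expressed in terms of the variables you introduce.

0^{p+k} 1^p 0^p 1^p

Toward a contradiction, assume L is regular with pumping length p.
Take w = 0^p 1^p 0^p 1^p = uu where u = 0^p1^p; then w ∈ L and |w| = 4p ≥ p.
By the pumping lemma, w = xyz with |xy| ≤ p and |y| ≥ 1.
Because |xy| ≤ p and w begins with p copies of 0, we have y = 0^k with 1 ≤ k ≤ p.
Pump with i = 2: xy^2z = 0^{p+k} 1^p 0^p 1^p, of length 4p+k. Suppose this equals vv. The string starts with 0 and ends with 1, so v does too; thus the boundary between the two copies of v is a 1→0 transition. There is exactly one such transition, at position 2p+k, so |v| = 2p+k and |vv| = 4p+2k ≠ 4p+k since k ≥ 1. So xy^2z ∉ L.
This contradicts the pumping lemma, so L is not regular.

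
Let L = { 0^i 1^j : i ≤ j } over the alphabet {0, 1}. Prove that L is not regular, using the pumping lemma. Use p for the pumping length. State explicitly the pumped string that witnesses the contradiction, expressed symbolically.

0^{p+k} 1^p

Suppose for contradiction that L is regular, and let p be the pumping length.
Choose w = 0^p 1^p ∈ L, with |w| = 2p ≥ p.
Write w = xyz as guaranteed by the lemma, with |xy| ≤ p and y is nonempty.
Because |xy| ≤ p and w begins with p copies of 0, we have y = 0^k with 1 ≤ k ≤ p.
Consider xy^2z = 0^{p+k} 1^p. Since k ≥ 1, the 0-count p+k exceeds the 1-count p, so i ≤ j fails; thus xy^2z ∉ L.
This is a contradiction; hence L is not regular.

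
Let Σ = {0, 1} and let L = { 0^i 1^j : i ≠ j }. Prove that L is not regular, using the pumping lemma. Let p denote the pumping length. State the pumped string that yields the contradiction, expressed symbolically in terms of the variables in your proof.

0^{p+p!} 1^{p+p!}

Suppose for contradiction that L is regular, and let p be the pumping length.
Choose w = 0^p 1^{p+p!}. Since p ≠ p+p!, w ∈ L; and |w| ≥ p.
By the pumping lemma, w = xyz with |xy| ≤ p and |y| ≥ 1.
The first p characters of w are 0's, so xy (and hence y) consists only of 0's. Write y = 0^k, 1 ≤ k ≤ p.
Since 1 ≤ k ≤ p, k divides p!; set t = 1 + p!/k. Then xy^t z has p + (p!/k)·k = p + p! copies of 0. Now the 0-count equals the 1-count, so i ≠ j fails. So xy^t z = 0^{p+p!} 1^{p+p!} ∉ L.
This contradicts the pumping lemma, so L is not regular.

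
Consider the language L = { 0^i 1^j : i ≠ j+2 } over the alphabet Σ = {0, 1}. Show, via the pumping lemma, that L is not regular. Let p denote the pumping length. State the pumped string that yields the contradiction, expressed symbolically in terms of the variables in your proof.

Toward a contradiction, assume L is regular with pumping length p.
Choose w = 0^p 1^{p+p!-2}. Since p ≠ (p+p!-2)+2 = p+p!, w ∈ L; and |w| ≥ p.
The pumping lemma gives a decomposition w = xyz where |xy| ≤ p and y is nonempty.
Because |xy| ≤ p and w begins with p copies of 0, we have y = 0^k with 1 ≤ k ≤ p.
Since 1 ≤ k ≤ p, k divides p!; set t = 1 + p!/k. Then xy^t z has p + (p!/k)·k = p + p! copies of 0. Now the 0-count is p+p! and (1-count)+2 = (p+p!-2)+2 = p+p!, so i ≠ j+2 fails. So xy^t z = 0^{p+p!} 1^{p+p!-2} ∉ L.
This is a contradiction; hence L is not regular.

0^{p+p!} 1^{p+p!-2}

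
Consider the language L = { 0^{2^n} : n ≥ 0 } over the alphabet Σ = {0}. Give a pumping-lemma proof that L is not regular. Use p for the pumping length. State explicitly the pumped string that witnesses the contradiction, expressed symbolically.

Assume L is regular. Let p be the pumping length given by the pumping lemma.
Take w = 0^{2^p} ∈ L with |w| = 2^p ≥ p.
Write w = xyz as guaranteed by the lemma, with |xy| ≤ p and y is nonempty.
Then y = 0^k for some k with 1 ≤ k ≤ p.
Pump with i = 2: xy^2z = 0^{2^p+k}. Since 1 ≤ k ≤ p < 2^p, we have 2^p < 2^p+k < 2^{p+1}, so 2^p+k is not a power of 2. So xy^2z ∉ L.
This contradicts the pumping lemma, so L is not regular.

0^{2^p+k}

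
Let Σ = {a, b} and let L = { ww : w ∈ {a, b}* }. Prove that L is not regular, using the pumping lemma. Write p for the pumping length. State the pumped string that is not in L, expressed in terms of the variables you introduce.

Assume L is regular. Let p be the pumping length given by the pumping lemma.
Take w = a^p b^p a^p b^p = uu where u = a^pb^p; then w ∈ L and |w| = 4p ≥ p.
Write w = xyz as guaranteed by the lemma, with |xy| ≤ p and y is nonempty.
The first p characters of w are a's, so xy (and hence y) consists only of a's. Write y = a^k, 1 ≤ k ≤ p.
Pump with i = 2: xy^2z = a^{p+k} b^p a^p b^p, of length 4p+k. Suppose this equals vv. The string starts with a and ends with b, so v does too; thus the boundary between the two copies of v is a b→a transition. There is exactly one such transition, at position 2p+k, so |v| = 2p+k and |vv| = 4p+2k ≠ 4p+k since k ≥ 1. So xy^2z ∉ L.
This is a contradiction; hence L is not regular.

a^{p+k} b^p a^p b^p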